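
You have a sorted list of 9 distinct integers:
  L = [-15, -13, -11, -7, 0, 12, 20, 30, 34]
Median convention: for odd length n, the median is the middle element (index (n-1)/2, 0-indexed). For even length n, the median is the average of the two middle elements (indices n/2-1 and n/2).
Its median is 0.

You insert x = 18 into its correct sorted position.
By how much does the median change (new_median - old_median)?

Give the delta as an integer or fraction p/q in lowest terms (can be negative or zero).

Old median = 0
After inserting x = 18: new sorted = [-15, -13, -11, -7, 0, 12, 18, 20, 30, 34]
New median = 6
Delta = 6 - 0 = 6

Answer: 6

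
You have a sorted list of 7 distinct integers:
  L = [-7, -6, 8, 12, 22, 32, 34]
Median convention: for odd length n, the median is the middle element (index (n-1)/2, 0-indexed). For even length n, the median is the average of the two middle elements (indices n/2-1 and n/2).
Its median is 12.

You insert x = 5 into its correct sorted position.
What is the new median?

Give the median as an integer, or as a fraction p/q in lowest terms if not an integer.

Answer: 10

Derivation:
Old list (sorted, length 7): [-7, -6, 8, 12, 22, 32, 34]
Old median = 12
Insert x = 5
Old length odd (7). Middle was index 3 = 12.
New length even (8). New median = avg of two middle elements.
x = 5: 2 elements are < x, 5 elements are > x.
New sorted list: [-7, -6, 5, 8, 12, 22, 32, 34]
New median = 10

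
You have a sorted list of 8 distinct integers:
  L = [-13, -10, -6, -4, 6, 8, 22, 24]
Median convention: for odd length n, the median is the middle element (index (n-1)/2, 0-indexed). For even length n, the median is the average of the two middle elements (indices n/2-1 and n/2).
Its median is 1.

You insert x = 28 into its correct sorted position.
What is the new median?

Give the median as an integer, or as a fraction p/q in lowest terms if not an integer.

Old list (sorted, length 8): [-13, -10, -6, -4, 6, 8, 22, 24]
Old median = 1
Insert x = 28
Old length even (8). Middle pair: indices 3,4 = -4,6.
New length odd (9). New median = single middle element.
x = 28: 8 elements are < x, 0 elements are > x.
New sorted list: [-13, -10, -6, -4, 6, 8, 22, 24, 28]
New median = 6

Answer: 6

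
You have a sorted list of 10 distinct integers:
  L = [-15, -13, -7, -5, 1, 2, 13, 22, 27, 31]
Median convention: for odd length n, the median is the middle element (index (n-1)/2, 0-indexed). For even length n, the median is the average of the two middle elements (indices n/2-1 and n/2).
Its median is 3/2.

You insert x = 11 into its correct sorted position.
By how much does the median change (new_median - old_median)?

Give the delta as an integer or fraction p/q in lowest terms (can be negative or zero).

Answer: 1/2

Derivation:
Old median = 3/2
After inserting x = 11: new sorted = [-15, -13, -7, -5, 1, 2, 11, 13, 22, 27, 31]
New median = 2
Delta = 2 - 3/2 = 1/2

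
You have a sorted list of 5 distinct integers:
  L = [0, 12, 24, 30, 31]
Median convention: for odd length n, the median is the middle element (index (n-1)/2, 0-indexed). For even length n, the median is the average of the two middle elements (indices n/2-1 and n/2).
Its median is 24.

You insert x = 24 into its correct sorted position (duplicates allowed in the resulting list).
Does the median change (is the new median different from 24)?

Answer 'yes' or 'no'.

Answer: no

Derivation:
Old median = 24
Insert x = 24
New median = 24
Changed? no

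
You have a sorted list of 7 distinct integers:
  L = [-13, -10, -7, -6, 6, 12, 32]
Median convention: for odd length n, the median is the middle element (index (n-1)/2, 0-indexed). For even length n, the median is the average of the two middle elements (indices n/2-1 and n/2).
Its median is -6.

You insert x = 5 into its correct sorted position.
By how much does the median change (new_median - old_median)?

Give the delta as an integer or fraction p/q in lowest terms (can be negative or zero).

Answer: 11/2

Derivation:
Old median = -6
After inserting x = 5: new sorted = [-13, -10, -7, -6, 5, 6, 12, 32]
New median = -1/2
Delta = -1/2 - -6 = 11/2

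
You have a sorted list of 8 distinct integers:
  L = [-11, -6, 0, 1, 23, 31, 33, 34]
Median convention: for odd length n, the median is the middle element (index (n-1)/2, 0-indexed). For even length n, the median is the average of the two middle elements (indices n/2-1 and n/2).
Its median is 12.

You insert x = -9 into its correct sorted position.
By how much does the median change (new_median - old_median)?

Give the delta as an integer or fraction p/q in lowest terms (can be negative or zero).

Old median = 12
After inserting x = -9: new sorted = [-11, -9, -6, 0, 1, 23, 31, 33, 34]
New median = 1
Delta = 1 - 12 = -11

Answer: -11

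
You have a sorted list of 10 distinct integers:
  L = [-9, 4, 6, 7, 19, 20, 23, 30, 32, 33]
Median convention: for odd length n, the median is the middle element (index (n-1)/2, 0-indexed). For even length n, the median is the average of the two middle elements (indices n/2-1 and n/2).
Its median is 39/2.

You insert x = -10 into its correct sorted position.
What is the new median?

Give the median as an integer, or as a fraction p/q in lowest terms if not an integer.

Answer: 19

Derivation:
Old list (sorted, length 10): [-9, 4, 6, 7, 19, 20, 23, 30, 32, 33]
Old median = 39/2
Insert x = -10
Old length even (10). Middle pair: indices 4,5 = 19,20.
New length odd (11). New median = single middle element.
x = -10: 0 elements are < x, 10 elements are > x.
New sorted list: [-10, -9, 4, 6, 7, 19, 20, 23, 30, 32, 33]
New median = 19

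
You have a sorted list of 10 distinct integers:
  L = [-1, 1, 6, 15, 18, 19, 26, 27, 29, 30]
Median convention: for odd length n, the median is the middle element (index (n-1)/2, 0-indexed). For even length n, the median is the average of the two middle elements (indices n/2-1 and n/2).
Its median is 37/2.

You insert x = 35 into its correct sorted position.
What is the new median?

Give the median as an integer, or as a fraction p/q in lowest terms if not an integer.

Old list (sorted, length 10): [-1, 1, 6, 15, 18, 19, 26, 27, 29, 30]
Old median = 37/2
Insert x = 35
Old length even (10). Middle pair: indices 4,5 = 18,19.
New length odd (11). New median = single middle element.
x = 35: 10 elements are < x, 0 elements are > x.
New sorted list: [-1, 1, 6, 15, 18, 19, 26, 27, 29, 30, 35]
New median = 19

Answer: 19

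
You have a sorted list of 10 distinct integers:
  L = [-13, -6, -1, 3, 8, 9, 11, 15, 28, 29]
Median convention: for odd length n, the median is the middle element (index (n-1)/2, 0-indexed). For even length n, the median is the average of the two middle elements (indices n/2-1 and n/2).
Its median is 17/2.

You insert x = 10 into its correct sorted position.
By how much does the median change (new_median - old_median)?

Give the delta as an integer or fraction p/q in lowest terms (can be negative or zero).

Old median = 17/2
After inserting x = 10: new sorted = [-13, -6, -1, 3, 8, 9, 10, 11, 15, 28, 29]
New median = 9
Delta = 9 - 17/2 = 1/2

Answer: 1/2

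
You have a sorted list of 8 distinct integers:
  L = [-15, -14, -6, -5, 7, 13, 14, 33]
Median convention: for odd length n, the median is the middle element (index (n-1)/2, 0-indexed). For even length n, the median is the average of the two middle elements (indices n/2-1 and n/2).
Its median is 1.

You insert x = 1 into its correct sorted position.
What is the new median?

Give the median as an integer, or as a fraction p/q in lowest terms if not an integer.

Answer: 1

Derivation:
Old list (sorted, length 8): [-15, -14, -6, -5, 7, 13, 14, 33]
Old median = 1
Insert x = 1
Old length even (8). Middle pair: indices 3,4 = -5,7.
New length odd (9). New median = single middle element.
x = 1: 4 elements are < x, 4 elements are > x.
New sorted list: [-15, -14, -6, -5, 1, 7, 13, 14, 33]
New median = 1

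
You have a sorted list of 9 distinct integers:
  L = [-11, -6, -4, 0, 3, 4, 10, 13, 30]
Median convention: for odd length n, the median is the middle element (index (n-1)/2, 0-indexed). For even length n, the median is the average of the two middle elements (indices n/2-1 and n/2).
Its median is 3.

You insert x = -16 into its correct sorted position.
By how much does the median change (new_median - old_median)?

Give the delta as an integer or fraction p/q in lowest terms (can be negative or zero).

Old median = 3
After inserting x = -16: new sorted = [-16, -11, -6, -4, 0, 3, 4, 10, 13, 30]
New median = 3/2
Delta = 3/2 - 3 = -3/2

Answer: -3/2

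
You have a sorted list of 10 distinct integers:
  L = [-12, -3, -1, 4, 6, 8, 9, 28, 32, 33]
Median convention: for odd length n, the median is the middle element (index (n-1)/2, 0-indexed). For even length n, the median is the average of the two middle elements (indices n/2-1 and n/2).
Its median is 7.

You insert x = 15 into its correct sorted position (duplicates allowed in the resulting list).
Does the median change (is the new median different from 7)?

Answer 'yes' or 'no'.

Old median = 7
Insert x = 15
New median = 8
Changed? yes

Answer: yes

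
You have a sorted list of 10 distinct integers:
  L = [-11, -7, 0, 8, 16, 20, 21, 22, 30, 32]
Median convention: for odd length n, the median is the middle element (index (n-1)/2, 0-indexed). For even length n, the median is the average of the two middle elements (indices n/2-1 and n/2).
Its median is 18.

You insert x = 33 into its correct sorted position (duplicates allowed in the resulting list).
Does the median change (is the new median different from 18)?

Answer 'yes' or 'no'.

Old median = 18
Insert x = 33
New median = 20
Changed? yes

Answer: yes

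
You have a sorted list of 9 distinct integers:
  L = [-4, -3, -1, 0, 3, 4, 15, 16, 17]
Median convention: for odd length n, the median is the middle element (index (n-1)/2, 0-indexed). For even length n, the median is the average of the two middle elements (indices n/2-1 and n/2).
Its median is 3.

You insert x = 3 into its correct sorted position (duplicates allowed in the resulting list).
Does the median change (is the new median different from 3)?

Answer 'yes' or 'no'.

Answer: no

Derivation:
Old median = 3
Insert x = 3
New median = 3
Changed? no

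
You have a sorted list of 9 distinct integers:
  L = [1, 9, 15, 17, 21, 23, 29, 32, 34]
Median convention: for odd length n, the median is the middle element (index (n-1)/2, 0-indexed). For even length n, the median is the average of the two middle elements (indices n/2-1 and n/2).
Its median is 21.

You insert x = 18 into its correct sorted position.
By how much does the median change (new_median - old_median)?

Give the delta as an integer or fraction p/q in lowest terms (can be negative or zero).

Answer: -3/2

Derivation:
Old median = 21
After inserting x = 18: new sorted = [1, 9, 15, 17, 18, 21, 23, 29, 32, 34]
New median = 39/2
Delta = 39/2 - 21 = -3/2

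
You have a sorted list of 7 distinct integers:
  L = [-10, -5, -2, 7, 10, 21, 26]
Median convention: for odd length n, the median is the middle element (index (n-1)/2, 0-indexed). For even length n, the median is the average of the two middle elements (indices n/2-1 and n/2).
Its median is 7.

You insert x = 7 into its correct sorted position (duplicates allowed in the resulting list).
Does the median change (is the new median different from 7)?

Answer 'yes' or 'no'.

Old median = 7
Insert x = 7
New median = 7
Changed? no

Answer: no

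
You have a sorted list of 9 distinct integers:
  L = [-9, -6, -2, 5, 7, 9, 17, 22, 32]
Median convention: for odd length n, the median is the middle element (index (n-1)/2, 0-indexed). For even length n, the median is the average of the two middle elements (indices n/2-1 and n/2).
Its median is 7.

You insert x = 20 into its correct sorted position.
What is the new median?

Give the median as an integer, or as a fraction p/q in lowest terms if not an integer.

Old list (sorted, length 9): [-9, -6, -2, 5, 7, 9, 17, 22, 32]
Old median = 7
Insert x = 20
Old length odd (9). Middle was index 4 = 7.
New length even (10). New median = avg of two middle elements.
x = 20: 7 elements are < x, 2 elements are > x.
New sorted list: [-9, -6, -2, 5, 7, 9, 17, 20, 22, 32]
New median = 8

Answer: 8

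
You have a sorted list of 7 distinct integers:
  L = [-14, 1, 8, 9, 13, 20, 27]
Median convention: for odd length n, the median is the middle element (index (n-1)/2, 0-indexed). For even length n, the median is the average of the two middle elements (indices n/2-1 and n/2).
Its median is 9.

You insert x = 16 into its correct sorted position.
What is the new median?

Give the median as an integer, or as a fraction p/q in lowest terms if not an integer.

Answer: 11

Derivation:
Old list (sorted, length 7): [-14, 1, 8, 9, 13, 20, 27]
Old median = 9
Insert x = 16
Old length odd (7). Middle was index 3 = 9.
New length even (8). New median = avg of two middle elements.
x = 16: 5 elements are < x, 2 elements are > x.
New sorted list: [-14, 1, 8, 9, 13, 16, 20, 27]
New median = 11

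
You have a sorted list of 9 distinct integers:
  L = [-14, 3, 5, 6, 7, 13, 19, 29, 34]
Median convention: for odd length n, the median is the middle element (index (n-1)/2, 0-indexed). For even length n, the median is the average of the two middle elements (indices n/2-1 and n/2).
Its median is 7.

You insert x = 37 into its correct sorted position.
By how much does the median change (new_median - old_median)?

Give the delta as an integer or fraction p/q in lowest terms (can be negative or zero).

Old median = 7
After inserting x = 37: new sorted = [-14, 3, 5, 6, 7, 13, 19, 29, 34, 37]
New median = 10
Delta = 10 - 7 = 3

Answer: 3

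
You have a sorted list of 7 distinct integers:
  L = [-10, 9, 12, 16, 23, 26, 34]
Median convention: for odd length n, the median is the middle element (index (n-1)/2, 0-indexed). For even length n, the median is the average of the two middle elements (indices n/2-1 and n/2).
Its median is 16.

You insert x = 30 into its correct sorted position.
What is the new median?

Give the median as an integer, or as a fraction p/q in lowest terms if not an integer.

Answer: 39/2

Derivation:
Old list (sorted, length 7): [-10, 9, 12, 16, 23, 26, 34]
Old median = 16
Insert x = 30
Old length odd (7). Middle was index 3 = 16.
New length even (8). New median = avg of two middle elements.
x = 30: 6 elements are < x, 1 elements are > x.
New sorted list: [-10, 9, 12, 16, 23, 26, 30, 34]
New median = 39/2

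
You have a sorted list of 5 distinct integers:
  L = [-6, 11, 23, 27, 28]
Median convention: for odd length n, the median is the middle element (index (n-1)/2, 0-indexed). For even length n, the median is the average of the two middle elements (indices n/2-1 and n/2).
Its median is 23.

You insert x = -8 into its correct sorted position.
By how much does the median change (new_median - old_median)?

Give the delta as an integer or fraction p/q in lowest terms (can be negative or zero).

Answer: -6

Derivation:
Old median = 23
After inserting x = -8: new sorted = [-8, -6, 11, 23, 27, 28]
New median = 17
Delta = 17 - 23 = -6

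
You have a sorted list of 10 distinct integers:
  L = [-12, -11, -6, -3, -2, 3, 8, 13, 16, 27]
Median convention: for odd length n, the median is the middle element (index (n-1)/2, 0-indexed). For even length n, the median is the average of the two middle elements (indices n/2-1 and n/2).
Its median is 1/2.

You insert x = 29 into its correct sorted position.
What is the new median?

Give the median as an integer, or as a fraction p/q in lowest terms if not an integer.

Answer: 3

Derivation:
Old list (sorted, length 10): [-12, -11, -6, -3, -2, 3, 8, 13, 16, 27]
Old median = 1/2
Insert x = 29
Old length even (10). Middle pair: indices 4,5 = -2,3.
New length odd (11). New median = single middle element.
x = 29: 10 elements are < x, 0 elements are > x.
New sorted list: [-12, -11, -6, -3, -2, 3, 8, 13, 16, 27, 29]
New median = 3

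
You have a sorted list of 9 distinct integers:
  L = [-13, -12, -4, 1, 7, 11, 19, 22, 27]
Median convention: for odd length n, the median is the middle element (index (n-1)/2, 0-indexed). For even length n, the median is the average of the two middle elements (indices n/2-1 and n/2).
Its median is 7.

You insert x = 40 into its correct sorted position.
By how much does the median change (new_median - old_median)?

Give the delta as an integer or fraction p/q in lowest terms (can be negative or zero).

Old median = 7
After inserting x = 40: new sorted = [-13, -12, -4, 1, 7, 11, 19, 22, 27, 40]
New median = 9
Delta = 9 - 7 = 2

Answer: 2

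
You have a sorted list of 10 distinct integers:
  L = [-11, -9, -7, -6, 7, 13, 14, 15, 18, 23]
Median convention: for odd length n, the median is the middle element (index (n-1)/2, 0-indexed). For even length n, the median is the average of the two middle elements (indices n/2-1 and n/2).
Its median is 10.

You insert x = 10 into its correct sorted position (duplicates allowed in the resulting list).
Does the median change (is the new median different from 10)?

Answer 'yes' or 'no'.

Answer: no

Derivation:
Old median = 10
Insert x = 10
New median = 10
Changed? no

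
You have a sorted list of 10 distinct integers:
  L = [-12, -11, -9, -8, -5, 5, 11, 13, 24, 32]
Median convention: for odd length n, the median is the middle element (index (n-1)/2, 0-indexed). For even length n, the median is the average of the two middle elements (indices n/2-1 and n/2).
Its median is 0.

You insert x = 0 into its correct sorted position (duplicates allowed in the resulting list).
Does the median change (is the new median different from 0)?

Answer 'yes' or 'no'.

Answer: no

Derivation:
Old median = 0
Insert x = 0
New median = 0
Changed? no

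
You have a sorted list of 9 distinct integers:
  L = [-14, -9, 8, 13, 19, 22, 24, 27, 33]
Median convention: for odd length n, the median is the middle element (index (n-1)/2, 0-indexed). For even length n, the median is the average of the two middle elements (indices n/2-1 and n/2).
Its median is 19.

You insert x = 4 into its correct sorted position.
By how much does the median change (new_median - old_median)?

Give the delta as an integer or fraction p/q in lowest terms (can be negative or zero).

Old median = 19
After inserting x = 4: new sorted = [-14, -9, 4, 8, 13, 19, 22, 24, 27, 33]
New median = 16
Delta = 16 - 19 = -3

Answer: -3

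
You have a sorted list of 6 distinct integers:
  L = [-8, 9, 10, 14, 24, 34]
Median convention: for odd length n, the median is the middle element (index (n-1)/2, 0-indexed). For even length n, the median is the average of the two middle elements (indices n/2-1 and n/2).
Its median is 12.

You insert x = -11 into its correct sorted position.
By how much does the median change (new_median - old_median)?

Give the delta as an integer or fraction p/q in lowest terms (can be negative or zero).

Answer: -2

Derivation:
Old median = 12
After inserting x = -11: new sorted = [-11, -8, 9, 10, 14, 24, 34]
New median = 10
Delta = 10 - 12 = -2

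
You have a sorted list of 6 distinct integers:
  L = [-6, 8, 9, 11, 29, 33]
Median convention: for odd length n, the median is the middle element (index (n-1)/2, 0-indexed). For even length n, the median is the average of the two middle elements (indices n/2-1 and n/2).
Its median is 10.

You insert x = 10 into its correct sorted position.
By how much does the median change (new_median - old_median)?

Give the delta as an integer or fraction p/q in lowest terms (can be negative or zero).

Answer: 0

Derivation:
Old median = 10
After inserting x = 10: new sorted = [-6, 8, 9, 10, 11, 29, 33]
New median = 10
Delta = 10 - 10 = 0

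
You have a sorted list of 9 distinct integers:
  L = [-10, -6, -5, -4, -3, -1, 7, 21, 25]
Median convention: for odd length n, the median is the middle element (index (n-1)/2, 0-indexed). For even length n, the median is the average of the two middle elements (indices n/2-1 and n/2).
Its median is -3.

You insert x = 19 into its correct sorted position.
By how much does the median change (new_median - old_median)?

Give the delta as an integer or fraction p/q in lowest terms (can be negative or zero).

Old median = -3
After inserting x = 19: new sorted = [-10, -6, -5, -4, -3, -1, 7, 19, 21, 25]
New median = -2
Delta = -2 - -3 = 1

Answer: 1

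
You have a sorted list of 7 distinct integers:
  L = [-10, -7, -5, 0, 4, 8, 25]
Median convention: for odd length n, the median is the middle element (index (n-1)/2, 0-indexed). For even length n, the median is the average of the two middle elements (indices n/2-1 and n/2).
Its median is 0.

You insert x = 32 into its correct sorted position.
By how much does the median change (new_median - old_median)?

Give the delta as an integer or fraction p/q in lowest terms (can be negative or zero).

Old median = 0
After inserting x = 32: new sorted = [-10, -7, -5, 0, 4, 8, 25, 32]
New median = 2
Delta = 2 - 0 = 2

Answer: 2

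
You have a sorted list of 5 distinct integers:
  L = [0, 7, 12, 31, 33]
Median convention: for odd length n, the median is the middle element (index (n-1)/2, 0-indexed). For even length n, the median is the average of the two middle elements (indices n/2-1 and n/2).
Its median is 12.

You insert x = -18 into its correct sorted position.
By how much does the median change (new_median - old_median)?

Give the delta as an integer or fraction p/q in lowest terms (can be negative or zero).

Old median = 12
After inserting x = -18: new sorted = [-18, 0, 7, 12, 31, 33]
New median = 19/2
Delta = 19/2 - 12 = -5/2

Answer: -5/2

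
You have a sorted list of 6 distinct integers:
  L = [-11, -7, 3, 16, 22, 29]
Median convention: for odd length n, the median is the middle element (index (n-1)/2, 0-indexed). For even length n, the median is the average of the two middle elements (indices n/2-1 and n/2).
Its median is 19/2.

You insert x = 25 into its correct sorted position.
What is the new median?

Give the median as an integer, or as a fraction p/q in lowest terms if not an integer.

Answer: 16

Derivation:
Old list (sorted, length 6): [-11, -7, 3, 16, 22, 29]
Old median = 19/2
Insert x = 25
Old length even (6). Middle pair: indices 2,3 = 3,16.
New length odd (7). New median = single middle element.
x = 25: 5 elements are < x, 1 elements are > x.
New sorted list: [-11, -7, 3, 16, 22, 25, 29]
New median = 16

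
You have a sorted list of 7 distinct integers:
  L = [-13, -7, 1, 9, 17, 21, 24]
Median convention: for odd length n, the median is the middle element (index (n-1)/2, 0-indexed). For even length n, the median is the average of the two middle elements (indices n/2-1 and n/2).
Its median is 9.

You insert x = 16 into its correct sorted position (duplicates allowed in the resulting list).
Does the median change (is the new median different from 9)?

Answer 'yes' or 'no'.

Answer: yes

Derivation:
Old median = 9
Insert x = 16
New median = 25/2
Changed? yes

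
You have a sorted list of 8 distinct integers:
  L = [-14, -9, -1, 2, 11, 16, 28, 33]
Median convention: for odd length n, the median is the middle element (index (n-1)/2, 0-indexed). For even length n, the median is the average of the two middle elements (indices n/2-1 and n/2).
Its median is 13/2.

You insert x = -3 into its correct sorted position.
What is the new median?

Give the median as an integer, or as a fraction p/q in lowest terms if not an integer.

Old list (sorted, length 8): [-14, -9, -1, 2, 11, 16, 28, 33]
Old median = 13/2
Insert x = -3
Old length even (8). Middle pair: indices 3,4 = 2,11.
New length odd (9). New median = single middle element.
x = -3: 2 elements are < x, 6 elements are > x.
New sorted list: [-14, -9, -3, -1, 2, 11, 16, 28, 33]
New median = 2

Answer: 2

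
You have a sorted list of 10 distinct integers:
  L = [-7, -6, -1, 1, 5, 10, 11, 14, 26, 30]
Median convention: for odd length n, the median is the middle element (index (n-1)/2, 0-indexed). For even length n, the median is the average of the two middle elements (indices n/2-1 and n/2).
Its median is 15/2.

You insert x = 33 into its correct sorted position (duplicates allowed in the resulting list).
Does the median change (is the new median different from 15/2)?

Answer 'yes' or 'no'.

Answer: yes

Derivation:
Old median = 15/2
Insert x = 33
New median = 10
Changed? yes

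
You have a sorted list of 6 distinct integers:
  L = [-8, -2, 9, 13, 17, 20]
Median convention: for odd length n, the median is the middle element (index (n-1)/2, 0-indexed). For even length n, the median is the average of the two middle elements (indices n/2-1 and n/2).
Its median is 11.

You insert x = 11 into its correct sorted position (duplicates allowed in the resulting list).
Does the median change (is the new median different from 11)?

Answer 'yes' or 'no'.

Answer: no

Derivation:
Old median = 11
Insert x = 11
New median = 11
Changed? no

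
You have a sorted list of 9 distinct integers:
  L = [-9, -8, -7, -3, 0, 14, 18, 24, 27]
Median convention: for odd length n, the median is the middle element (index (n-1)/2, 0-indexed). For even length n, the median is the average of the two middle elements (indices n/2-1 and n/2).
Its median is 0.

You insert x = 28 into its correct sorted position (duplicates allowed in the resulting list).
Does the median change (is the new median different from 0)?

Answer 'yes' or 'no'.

Old median = 0
Insert x = 28
New median = 7
Changed? yes

Answer: yes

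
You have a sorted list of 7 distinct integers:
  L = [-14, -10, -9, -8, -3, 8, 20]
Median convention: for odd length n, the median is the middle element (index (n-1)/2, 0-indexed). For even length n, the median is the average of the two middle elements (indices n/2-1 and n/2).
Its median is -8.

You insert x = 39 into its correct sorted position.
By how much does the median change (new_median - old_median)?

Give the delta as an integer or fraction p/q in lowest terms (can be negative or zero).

Answer: 5/2

Derivation:
Old median = -8
After inserting x = 39: new sorted = [-14, -10, -9, -8, -3, 8, 20, 39]
New median = -11/2
Delta = -11/2 - -8 = 5/2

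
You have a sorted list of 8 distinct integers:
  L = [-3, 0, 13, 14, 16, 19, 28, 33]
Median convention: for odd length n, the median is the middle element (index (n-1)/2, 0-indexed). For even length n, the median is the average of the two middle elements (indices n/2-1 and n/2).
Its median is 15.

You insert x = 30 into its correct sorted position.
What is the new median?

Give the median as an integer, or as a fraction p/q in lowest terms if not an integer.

Old list (sorted, length 8): [-3, 0, 13, 14, 16, 19, 28, 33]
Old median = 15
Insert x = 30
Old length even (8). Middle pair: indices 3,4 = 14,16.
New length odd (9). New median = single middle element.
x = 30: 7 elements are < x, 1 elements are > x.
New sorted list: [-3, 0, 13, 14, 16, 19, 28, 30, 33]
New median = 16

Answer: 16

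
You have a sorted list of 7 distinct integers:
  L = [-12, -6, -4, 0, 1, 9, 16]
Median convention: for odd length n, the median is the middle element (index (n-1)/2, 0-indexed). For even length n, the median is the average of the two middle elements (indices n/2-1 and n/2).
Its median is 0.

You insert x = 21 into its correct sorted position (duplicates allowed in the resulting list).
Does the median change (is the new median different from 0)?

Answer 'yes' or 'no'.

Old median = 0
Insert x = 21
New median = 1/2
Changed? yes

Answer: yes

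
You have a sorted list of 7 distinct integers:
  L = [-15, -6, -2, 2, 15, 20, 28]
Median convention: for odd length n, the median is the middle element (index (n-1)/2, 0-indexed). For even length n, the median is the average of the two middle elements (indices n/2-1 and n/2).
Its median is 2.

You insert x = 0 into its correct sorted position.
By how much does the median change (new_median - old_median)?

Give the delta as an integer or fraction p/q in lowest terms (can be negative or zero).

Answer: -1

Derivation:
Old median = 2
After inserting x = 0: new sorted = [-15, -6, -2, 0, 2, 15, 20, 28]
New median = 1
Delta = 1 - 2 = -1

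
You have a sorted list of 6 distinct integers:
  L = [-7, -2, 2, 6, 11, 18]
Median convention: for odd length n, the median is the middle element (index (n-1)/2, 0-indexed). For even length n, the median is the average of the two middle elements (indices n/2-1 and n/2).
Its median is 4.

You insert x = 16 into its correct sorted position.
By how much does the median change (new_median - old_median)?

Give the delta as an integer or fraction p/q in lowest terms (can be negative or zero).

Old median = 4
After inserting x = 16: new sorted = [-7, -2, 2, 6, 11, 16, 18]
New median = 6
Delta = 6 - 4 = 2

Answer: 2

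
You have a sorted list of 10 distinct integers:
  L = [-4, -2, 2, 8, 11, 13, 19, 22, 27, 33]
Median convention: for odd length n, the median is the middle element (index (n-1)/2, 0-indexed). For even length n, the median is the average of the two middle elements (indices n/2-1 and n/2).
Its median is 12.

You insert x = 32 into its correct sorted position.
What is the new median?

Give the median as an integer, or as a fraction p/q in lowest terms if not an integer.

Old list (sorted, length 10): [-4, -2, 2, 8, 11, 13, 19, 22, 27, 33]
Old median = 12
Insert x = 32
Old length even (10). Middle pair: indices 4,5 = 11,13.
New length odd (11). New median = single middle element.
x = 32: 9 elements are < x, 1 elements are > x.
New sorted list: [-4, -2, 2, 8, 11, 13, 19, 22, 27, 32, 33]
New median = 13

Answer: 13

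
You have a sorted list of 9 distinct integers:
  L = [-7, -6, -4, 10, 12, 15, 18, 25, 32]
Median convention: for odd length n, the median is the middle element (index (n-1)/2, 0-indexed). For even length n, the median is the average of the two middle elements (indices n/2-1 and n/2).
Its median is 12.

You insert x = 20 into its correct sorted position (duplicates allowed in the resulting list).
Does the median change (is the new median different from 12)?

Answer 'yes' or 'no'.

Old median = 12
Insert x = 20
New median = 27/2
Changed? yes

Answer: yes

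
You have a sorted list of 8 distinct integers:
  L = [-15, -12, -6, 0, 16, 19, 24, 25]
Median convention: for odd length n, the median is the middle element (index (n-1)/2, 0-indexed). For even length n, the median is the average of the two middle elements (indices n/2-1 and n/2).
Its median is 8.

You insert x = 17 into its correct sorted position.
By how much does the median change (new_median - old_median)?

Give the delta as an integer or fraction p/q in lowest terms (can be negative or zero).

Answer: 8

Derivation:
Old median = 8
After inserting x = 17: new sorted = [-15, -12, -6, 0, 16, 17, 19, 24, 25]
New median = 16
Delta = 16 - 8 = 8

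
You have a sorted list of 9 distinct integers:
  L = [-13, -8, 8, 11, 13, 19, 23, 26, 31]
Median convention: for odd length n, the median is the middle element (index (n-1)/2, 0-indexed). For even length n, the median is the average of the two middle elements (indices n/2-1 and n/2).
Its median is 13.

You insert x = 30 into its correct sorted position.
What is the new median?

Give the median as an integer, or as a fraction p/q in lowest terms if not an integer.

Old list (sorted, length 9): [-13, -8, 8, 11, 13, 19, 23, 26, 31]
Old median = 13
Insert x = 30
Old length odd (9). Middle was index 4 = 13.
New length even (10). New median = avg of two middle elements.
x = 30: 8 elements are < x, 1 elements are > x.
New sorted list: [-13, -8, 8, 11, 13, 19, 23, 26, 30, 31]
New median = 16

Answer: 16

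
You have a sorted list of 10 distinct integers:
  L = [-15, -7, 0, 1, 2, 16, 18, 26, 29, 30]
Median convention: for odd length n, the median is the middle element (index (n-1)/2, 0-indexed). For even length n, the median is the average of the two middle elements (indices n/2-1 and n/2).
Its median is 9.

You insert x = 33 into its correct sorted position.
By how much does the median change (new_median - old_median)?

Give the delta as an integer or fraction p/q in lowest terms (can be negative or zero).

Old median = 9
After inserting x = 33: new sorted = [-15, -7, 0, 1, 2, 16, 18, 26, 29, 30, 33]
New median = 16
Delta = 16 - 9 = 7

Answer: 7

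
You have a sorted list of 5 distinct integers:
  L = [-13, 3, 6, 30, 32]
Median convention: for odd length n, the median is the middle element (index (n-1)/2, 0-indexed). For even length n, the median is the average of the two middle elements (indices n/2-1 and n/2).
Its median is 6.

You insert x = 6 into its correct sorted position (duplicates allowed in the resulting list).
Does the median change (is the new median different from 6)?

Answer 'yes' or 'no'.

Old median = 6
Insert x = 6
New median = 6
Changed? no

Answer: no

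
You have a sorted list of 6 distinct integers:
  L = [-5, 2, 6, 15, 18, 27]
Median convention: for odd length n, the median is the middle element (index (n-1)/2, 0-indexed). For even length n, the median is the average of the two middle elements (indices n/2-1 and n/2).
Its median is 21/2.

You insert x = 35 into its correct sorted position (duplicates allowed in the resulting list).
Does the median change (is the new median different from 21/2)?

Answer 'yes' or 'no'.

Answer: yes

Derivation:
Old median = 21/2
Insert x = 35
New median = 15
Changed? yes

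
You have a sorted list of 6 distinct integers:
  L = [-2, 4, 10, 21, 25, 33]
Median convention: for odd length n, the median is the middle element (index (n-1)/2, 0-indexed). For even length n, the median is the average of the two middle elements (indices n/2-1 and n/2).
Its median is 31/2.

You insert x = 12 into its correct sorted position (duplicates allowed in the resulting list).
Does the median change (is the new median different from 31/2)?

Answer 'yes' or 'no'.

Answer: yes

Derivation:
Old median = 31/2
Insert x = 12
New median = 12
Changed? yes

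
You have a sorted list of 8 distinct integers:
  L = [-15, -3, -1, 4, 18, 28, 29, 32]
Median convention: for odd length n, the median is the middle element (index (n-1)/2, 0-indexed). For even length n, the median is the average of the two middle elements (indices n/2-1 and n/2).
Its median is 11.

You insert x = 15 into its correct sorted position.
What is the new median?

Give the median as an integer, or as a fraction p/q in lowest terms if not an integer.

Old list (sorted, length 8): [-15, -3, -1, 4, 18, 28, 29, 32]
Old median = 11
Insert x = 15
Old length even (8). Middle pair: indices 3,4 = 4,18.
New length odd (9). New median = single middle element.
x = 15: 4 elements are < x, 4 elements are > x.
New sorted list: [-15, -3, -1, 4, 15, 18, 28, 29, 32]
New median = 15

Answer: 15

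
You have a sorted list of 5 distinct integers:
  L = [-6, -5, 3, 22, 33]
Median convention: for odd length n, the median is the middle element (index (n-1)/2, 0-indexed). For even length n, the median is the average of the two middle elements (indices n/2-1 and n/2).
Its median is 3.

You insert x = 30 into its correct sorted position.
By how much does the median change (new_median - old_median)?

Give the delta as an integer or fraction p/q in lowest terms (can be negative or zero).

Answer: 19/2

Derivation:
Old median = 3
After inserting x = 30: new sorted = [-6, -5, 3, 22, 30, 33]
New median = 25/2
Delta = 25/2 - 3 = 19/2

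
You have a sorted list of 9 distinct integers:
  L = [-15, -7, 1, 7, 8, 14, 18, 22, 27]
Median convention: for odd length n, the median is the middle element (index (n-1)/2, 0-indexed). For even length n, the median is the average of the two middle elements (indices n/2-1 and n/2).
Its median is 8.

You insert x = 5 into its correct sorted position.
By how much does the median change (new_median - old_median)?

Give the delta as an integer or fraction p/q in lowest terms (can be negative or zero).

Answer: -1/2

Derivation:
Old median = 8
After inserting x = 5: new sorted = [-15, -7, 1, 5, 7, 8, 14, 18, 22, 27]
New median = 15/2
Delta = 15/2 - 8 = -1/2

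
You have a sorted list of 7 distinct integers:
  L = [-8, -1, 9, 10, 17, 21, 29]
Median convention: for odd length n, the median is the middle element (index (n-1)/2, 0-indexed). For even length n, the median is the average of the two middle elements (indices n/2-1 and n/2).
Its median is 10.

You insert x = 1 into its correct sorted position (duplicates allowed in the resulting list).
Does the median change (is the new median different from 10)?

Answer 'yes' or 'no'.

Old median = 10
Insert x = 1
New median = 19/2
Changed? yes

Answer: yes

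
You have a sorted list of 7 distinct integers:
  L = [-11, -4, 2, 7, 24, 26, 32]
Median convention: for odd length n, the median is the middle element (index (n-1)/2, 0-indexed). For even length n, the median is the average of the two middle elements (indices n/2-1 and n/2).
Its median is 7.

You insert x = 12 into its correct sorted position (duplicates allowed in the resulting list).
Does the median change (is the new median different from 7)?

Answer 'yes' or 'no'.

Answer: yes

Derivation:
Old median = 7
Insert x = 12
New median = 19/2
Changed? yes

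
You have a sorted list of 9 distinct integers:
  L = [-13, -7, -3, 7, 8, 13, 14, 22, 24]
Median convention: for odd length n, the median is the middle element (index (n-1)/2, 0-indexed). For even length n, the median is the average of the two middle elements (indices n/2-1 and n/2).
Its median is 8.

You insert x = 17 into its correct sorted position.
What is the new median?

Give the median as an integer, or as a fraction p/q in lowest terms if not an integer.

Answer: 21/2

Derivation:
Old list (sorted, length 9): [-13, -7, -3, 7, 8, 13, 14, 22, 24]
Old median = 8
Insert x = 17
Old length odd (9). Middle was index 4 = 8.
New length even (10). New median = avg of two middle elements.
x = 17: 7 elements are < x, 2 elements are > x.
New sorted list: [-13, -7, -3, 7, 8, 13, 14, 17, 22, 24]
New median = 21/2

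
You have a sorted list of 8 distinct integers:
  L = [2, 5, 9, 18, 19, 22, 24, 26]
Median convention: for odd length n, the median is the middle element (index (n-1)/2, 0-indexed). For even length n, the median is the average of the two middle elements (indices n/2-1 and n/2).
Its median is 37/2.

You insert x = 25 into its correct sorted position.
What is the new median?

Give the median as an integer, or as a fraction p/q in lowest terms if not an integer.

Answer: 19

Derivation:
Old list (sorted, length 8): [2, 5, 9, 18, 19, 22, 24, 26]
Old median = 37/2
Insert x = 25
Old length even (8). Middle pair: indices 3,4 = 18,19.
New length odd (9). New median = single middle element.
x = 25: 7 elements are < x, 1 elements are > x.
New sorted list: [2, 5, 9, 18, 19, 22, 24, 25, 26]
New median = 19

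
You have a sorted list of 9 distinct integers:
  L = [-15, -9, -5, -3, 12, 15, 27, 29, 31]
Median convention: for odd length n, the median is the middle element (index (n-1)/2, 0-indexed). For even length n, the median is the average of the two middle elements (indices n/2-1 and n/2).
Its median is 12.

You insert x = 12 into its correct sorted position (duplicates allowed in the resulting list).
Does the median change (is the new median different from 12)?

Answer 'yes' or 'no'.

Answer: no

Derivation:
Old median = 12
Insert x = 12
New median = 12
Changed? no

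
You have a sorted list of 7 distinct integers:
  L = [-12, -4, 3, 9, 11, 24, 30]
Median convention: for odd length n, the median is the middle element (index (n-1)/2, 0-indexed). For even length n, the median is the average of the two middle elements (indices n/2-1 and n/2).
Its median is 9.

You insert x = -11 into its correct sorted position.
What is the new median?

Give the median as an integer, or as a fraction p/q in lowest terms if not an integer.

Answer: 6

Derivation:
Old list (sorted, length 7): [-12, -4, 3, 9, 11, 24, 30]
Old median = 9
Insert x = -11
Old length odd (7). Middle was index 3 = 9.
New length even (8). New median = avg of two middle elements.
x = -11: 1 elements are < x, 6 elements are > x.
New sorted list: [-12, -11, -4, 3, 9, 11, 24, 30]
New median = 6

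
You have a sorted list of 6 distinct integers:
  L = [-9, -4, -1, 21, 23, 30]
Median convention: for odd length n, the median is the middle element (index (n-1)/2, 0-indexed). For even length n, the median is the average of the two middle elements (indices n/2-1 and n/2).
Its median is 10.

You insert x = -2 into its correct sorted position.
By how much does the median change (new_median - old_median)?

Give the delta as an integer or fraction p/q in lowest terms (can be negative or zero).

Old median = 10
After inserting x = -2: new sorted = [-9, -4, -2, -1, 21, 23, 30]
New median = -1
Delta = -1 - 10 = -11

Answer: -11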